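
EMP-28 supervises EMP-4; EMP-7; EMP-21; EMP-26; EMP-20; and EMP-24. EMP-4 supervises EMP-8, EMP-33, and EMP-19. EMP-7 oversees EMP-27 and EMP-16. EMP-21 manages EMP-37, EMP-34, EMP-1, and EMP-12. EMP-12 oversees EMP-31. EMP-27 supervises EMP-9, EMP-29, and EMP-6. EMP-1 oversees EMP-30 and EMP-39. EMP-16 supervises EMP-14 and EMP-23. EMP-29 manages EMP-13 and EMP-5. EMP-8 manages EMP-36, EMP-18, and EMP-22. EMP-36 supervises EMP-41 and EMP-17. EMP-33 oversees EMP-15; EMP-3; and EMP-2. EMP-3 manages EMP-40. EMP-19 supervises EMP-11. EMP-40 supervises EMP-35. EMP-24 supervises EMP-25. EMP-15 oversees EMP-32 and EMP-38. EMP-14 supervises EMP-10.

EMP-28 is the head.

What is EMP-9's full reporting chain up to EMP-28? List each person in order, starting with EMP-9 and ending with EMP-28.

EMP-9 -> EMP-27 -> EMP-7 -> EMP-28

EMP-9 reports to EMP-27. EMP-27 reports to EMP-7. EMP-7 reports to EMP-28. EMP-28 is at the top.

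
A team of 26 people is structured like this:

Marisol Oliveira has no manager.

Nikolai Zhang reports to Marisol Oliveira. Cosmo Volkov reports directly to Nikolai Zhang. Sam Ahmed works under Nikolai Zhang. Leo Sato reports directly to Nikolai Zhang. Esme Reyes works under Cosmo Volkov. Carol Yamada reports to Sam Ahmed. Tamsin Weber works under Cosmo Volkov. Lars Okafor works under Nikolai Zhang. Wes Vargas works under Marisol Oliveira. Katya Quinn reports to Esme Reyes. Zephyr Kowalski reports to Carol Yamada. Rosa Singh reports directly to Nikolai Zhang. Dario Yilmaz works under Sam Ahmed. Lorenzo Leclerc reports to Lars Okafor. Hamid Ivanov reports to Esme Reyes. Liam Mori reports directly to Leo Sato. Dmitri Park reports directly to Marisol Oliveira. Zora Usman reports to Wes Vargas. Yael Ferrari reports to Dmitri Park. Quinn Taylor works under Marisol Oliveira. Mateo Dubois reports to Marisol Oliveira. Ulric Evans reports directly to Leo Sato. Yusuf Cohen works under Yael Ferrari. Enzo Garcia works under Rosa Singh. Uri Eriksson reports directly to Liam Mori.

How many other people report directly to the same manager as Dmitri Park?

4

Dmitri Park reports to Marisol Oliveira. Marisol Oliveira's other direct reports are Nikolai Zhang, Wes Vargas, Quinn Taylor, Mateo Dubois — 4 peers.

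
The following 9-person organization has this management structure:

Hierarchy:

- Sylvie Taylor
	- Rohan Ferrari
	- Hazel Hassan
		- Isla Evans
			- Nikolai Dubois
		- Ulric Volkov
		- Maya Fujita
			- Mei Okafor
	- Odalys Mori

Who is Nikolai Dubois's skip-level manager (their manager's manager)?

Hazel Hassan

Nikolai Dubois reports to Isla Evans, and Isla Evans reports to Hazel Hassan. So Nikolai Dubois's skip-level manager is Hazel Hassan.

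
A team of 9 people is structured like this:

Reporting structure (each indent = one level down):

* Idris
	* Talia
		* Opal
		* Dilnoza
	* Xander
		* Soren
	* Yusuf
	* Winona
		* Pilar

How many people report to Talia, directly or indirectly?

Talia directly manages Opal, Dilnoza. Opal has no reports. Dilnoza has no reports. So Talia's organization is 2 direct reports plus everyone under them: 1 + 1 = 2.

2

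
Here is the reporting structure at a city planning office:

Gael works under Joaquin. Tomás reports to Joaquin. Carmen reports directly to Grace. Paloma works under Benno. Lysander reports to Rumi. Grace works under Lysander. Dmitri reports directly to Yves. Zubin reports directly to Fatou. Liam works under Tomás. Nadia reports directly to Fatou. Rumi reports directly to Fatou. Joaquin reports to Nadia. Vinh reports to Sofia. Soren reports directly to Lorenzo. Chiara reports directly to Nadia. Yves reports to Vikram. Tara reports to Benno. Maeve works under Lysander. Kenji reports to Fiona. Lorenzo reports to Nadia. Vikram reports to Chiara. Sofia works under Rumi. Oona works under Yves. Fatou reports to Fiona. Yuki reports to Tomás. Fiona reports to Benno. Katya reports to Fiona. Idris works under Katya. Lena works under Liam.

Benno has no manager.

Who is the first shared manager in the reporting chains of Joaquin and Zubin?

Joaquin's chain of managers is Nadia, Fatou, Fiona, Benno. Zubin's chain of managers is Fatou, Fiona, Benno. The first manager that appears in both chains is Fatou.

Fatou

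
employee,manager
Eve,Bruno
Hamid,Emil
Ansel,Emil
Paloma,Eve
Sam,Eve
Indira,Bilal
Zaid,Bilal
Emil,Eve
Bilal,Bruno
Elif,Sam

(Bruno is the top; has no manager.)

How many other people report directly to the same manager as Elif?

Elif reports to Sam, and Sam has no other direct reports. Elif has 0 peers.

0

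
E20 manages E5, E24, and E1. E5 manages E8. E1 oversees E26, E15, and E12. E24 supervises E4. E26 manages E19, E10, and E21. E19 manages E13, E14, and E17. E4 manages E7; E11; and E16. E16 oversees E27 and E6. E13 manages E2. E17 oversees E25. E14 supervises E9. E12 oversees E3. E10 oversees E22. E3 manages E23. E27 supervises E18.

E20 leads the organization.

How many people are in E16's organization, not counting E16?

3

E16 directly manages E27, E6. Under E27: E18 (1). E6 has no reports. So E16's organization is 2 direct reports plus everyone under them: 2 + 1 = 3.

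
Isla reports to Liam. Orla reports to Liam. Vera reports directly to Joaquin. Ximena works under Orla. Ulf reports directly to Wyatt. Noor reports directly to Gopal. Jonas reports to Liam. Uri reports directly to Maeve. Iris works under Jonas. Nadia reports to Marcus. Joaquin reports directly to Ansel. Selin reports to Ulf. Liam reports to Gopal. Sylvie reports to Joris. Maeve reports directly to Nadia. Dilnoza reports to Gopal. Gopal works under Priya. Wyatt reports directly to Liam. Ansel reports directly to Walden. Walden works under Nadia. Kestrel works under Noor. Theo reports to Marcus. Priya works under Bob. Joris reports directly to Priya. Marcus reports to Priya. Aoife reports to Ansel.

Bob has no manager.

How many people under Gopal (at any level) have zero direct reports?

The people in Gopal's organization with no one reporting to them are Dilnoza, Ximena, Isla, Selin, Iris, Kestrel. That is 6.

6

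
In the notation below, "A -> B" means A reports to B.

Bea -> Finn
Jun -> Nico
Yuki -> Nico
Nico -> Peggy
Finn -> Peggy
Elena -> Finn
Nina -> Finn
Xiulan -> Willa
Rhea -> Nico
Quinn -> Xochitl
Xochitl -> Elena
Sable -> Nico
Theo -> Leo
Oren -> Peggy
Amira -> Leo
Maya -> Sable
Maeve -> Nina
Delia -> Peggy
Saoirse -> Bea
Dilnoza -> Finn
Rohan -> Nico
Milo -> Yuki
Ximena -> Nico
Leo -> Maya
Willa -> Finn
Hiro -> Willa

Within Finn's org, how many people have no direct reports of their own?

The people in Finn's organization with no one reporting to them are Dilnoza, Quinn, Maeve, Saoirse, Hiro, Xiulan. That is 6.

6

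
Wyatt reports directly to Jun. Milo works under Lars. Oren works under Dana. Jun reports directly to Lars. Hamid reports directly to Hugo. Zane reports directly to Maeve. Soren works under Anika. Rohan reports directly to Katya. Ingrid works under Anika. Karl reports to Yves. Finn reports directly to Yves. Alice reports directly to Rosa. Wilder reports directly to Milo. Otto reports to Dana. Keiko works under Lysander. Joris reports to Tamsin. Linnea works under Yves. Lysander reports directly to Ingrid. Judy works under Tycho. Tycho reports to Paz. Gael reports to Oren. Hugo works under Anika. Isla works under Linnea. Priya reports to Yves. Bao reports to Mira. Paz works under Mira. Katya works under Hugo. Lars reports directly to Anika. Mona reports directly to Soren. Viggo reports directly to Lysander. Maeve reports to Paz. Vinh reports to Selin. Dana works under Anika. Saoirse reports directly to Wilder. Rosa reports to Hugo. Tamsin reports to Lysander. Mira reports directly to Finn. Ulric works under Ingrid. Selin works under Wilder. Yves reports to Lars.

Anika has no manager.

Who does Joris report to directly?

Tamsin

Joris reports directly to Tamsin.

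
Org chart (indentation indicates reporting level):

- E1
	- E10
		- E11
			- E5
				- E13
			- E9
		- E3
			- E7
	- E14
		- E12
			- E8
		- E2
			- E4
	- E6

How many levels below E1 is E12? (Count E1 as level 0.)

2

Chain from E12 up to E1: E12 → E14 → E1. That is 2 steps up, so E12 is 2 levels below E1.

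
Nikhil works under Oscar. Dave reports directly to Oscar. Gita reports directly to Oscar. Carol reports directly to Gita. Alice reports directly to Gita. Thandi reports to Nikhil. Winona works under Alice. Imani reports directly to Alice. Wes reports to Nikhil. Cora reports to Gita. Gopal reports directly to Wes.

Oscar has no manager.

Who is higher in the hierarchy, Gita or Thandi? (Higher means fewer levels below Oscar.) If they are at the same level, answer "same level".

Gita is 1 level below Oscar; Thandi is 2. Gita is higher.

Gita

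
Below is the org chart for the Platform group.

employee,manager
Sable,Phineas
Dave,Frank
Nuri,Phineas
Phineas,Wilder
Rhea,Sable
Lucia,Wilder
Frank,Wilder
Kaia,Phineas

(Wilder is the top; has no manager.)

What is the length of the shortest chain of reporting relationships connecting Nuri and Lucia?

3

Nuri is 2 levels below Wilder, and Lucia is 1 level below Wilder (their lowest common manager). The shortest path runs up from Nuri to Wilder and back down to Lucia: 2 + 1 = 3 links.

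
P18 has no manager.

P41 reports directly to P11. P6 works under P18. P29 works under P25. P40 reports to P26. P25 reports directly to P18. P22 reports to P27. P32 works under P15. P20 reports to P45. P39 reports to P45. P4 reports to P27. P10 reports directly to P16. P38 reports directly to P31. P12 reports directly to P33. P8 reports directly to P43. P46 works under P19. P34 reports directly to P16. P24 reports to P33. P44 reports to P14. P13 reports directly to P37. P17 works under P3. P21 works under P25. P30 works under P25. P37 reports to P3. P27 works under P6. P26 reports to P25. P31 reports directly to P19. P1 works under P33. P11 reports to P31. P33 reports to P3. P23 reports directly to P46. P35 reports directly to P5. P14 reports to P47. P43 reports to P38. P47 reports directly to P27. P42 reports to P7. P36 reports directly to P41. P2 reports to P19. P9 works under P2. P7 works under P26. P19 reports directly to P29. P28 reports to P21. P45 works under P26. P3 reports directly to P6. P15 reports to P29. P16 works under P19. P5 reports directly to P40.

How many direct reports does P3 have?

3

P3 directly manages P33, P37, P17. That is 3 direct reports.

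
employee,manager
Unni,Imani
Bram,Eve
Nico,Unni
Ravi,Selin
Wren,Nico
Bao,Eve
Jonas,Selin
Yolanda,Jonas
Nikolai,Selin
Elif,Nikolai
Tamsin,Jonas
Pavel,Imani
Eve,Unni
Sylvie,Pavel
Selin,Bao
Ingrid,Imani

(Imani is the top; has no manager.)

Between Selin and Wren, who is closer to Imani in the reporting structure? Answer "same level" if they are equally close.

Selin is 4 levels below Imani; Wren is 3. Wren is higher.

Wren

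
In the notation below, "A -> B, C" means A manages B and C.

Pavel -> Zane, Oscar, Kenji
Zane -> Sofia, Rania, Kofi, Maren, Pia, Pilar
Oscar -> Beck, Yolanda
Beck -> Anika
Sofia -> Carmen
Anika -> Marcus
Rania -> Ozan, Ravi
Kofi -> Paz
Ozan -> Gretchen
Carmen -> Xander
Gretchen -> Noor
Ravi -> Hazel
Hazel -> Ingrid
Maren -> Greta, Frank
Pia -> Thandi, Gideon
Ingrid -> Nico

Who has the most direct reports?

Zane

Direct-report counts: Pavel has 3; Oscar has 2; Beck has 1; Anika has 1; Zane has 6; Pia has 2; Maren has 2; Kofi has 1; Rania has 2; Ravi has 1; Hazel has 1; Ingrid has 1; Ozan has 1; Gretchen has 1; Sofia has 1; Carmen has 1. The largest is 6, held by Zane.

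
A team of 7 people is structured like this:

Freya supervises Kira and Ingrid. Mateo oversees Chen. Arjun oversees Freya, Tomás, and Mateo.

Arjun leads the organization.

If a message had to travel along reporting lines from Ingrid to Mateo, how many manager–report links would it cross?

Ingrid is 2 levels below Arjun, and Mateo is 1 level below Arjun (their lowest common manager). The shortest path runs up from Ingrid to Arjun and back down to Mateo: 2 + 1 = 3 links.

3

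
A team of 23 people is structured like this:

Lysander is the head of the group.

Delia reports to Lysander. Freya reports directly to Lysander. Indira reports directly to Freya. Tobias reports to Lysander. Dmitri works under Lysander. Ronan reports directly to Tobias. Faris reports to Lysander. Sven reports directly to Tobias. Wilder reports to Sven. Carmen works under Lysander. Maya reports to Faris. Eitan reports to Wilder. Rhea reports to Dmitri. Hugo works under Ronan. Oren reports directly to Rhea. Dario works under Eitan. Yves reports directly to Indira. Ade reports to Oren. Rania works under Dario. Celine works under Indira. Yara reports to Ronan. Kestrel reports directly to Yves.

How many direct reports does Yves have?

Yves directly manages Kestrel. That is 1 direct report.

1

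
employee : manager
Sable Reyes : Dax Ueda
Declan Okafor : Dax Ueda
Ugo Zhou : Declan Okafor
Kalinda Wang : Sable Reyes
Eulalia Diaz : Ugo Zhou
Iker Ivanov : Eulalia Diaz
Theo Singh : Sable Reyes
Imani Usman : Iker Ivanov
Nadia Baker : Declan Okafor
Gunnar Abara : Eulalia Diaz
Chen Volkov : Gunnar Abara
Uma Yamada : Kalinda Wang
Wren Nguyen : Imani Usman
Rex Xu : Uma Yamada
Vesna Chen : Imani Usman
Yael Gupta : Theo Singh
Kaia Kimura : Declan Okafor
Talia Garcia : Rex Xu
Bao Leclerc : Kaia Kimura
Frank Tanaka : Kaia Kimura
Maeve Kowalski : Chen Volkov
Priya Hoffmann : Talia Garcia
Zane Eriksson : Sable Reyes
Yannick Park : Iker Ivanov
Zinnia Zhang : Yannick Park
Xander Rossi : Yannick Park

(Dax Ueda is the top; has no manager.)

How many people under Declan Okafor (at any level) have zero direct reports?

The people in Declan Okafor's organization with no one reporting to them are Frank Tanaka, Bao Leclerc, Nadia Baker, Maeve Kowalski, Xander Rossi, Zinnia Zhang, Vesna Chen, Wren Nguyen. That is 8.

8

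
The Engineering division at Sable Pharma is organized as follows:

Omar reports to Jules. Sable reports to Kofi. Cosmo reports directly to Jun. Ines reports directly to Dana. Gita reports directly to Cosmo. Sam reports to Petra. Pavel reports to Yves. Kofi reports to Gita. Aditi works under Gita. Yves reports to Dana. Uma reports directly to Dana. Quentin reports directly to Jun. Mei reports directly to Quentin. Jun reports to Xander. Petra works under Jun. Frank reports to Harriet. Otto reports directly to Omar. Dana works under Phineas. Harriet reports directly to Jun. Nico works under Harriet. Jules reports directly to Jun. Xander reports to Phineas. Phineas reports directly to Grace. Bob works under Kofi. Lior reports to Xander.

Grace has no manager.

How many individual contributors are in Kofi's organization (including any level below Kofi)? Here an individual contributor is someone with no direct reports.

2

The people in Kofi's organization with no one reporting to them are Bob, Sable. That is 2.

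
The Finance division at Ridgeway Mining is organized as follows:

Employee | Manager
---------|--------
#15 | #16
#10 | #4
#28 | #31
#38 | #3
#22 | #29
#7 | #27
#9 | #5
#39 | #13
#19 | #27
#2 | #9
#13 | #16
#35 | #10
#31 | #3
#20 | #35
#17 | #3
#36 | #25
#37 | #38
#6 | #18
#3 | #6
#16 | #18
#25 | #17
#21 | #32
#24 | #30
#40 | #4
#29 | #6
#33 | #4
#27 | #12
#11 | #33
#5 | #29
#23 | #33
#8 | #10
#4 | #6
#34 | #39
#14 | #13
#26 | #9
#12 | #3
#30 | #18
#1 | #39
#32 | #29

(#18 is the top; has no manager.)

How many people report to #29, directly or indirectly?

7

#29 directly manages #5, #32, #22. Under #5: #9, #26, #2 (3). Under #32: #21 (1). #22 has no reports. So #29's organization is 3 direct reports plus everyone under them: 4 + 2 + 1 = 7.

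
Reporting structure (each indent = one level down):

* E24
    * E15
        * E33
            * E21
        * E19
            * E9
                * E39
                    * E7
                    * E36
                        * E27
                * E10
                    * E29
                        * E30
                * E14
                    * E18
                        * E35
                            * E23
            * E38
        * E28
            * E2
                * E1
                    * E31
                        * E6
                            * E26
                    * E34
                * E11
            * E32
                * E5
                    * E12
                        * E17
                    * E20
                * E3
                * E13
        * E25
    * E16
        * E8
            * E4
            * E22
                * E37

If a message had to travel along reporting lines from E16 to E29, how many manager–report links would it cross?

E16 is 1 level below E24, and E29 is 5 levels below E24 (their lowest common manager). The shortest path runs up from E16 to E24 and back down to E29: 1 + 5 = 6 links.

6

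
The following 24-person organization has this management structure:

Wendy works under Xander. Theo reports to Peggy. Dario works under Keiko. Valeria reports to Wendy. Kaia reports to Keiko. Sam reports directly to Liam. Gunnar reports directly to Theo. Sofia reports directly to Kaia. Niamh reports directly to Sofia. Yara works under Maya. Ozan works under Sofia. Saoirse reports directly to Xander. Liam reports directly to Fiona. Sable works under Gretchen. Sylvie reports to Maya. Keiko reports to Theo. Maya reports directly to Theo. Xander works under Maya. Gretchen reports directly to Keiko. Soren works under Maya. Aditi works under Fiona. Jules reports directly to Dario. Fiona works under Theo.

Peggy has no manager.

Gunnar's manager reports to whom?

Peggy

Gunnar reports to Theo, and Theo reports to Peggy. So Gunnar's skip-level manager is Peggy.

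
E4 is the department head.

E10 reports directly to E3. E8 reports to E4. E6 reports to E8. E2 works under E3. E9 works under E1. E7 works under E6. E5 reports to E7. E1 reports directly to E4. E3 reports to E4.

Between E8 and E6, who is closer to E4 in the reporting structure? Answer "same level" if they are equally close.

E8 is 1 level below E4; E6 is 2. E8 is higher.

E8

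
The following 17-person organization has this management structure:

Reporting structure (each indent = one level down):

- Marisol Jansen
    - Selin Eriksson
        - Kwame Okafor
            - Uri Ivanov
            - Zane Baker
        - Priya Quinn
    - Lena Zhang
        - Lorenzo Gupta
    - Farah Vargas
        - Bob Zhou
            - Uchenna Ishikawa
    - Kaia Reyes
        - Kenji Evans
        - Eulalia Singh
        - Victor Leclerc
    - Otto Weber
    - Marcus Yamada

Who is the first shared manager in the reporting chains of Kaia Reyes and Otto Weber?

Kaia Reyes's chain of managers is Marisol Jansen. Otto Weber's chain of managers is Marisol Jansen. The first manager that appears in both chains is Marisol Jansen.

Marisol Jansen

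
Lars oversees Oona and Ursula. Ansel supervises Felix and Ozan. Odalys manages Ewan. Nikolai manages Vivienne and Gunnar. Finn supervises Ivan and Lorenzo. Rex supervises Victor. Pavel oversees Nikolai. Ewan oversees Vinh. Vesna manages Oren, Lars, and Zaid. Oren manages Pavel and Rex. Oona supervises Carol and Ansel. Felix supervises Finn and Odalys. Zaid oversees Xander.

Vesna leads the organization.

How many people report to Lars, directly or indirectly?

Lars directly manages Oona, Ursula. Under Oona: Ansel, Ozan, Felix, Odalys, Ewan, Vinh, Finn, Ivan, Lorenzo, Carol (10). Ursula has no reports. So Lars's organization is 2 direct reports plus everyone under them: 11 + 1 = 12.

12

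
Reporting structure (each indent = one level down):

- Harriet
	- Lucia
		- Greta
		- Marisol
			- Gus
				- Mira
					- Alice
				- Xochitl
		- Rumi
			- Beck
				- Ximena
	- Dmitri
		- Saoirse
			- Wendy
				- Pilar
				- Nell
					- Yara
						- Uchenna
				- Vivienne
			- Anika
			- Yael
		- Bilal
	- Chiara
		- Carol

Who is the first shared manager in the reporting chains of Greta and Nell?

Harriet

Greta's chain of managers is Lucia, Harriet. Nell's chain of managers is Wendy, Saoirse, Dmitri, Harriet. The first manager that appears in both chains is Harriet.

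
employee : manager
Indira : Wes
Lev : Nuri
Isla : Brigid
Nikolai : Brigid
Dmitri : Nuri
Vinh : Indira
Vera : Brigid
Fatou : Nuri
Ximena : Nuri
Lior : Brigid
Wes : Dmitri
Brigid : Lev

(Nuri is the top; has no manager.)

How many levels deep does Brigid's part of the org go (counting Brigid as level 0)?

1

The longest chain under Brigid runs Brigid → Nikolai, which is 1 level below Brigid.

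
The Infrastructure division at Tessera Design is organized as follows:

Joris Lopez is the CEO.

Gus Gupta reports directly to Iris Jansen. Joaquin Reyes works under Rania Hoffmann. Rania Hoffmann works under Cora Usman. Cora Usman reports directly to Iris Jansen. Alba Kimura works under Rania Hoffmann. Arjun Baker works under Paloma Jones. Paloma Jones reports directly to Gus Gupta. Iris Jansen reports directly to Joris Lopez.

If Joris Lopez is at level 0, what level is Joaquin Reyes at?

4

Chain from Joaquin Reyes up to Joris Lopez: Joaquin Reyes → Rania Hoffmann → Cora Usman → Iris Jansen → Joris Lopez. That is 4 steps up, so Joaquin Reyes is 4 levels below Joris Lopez.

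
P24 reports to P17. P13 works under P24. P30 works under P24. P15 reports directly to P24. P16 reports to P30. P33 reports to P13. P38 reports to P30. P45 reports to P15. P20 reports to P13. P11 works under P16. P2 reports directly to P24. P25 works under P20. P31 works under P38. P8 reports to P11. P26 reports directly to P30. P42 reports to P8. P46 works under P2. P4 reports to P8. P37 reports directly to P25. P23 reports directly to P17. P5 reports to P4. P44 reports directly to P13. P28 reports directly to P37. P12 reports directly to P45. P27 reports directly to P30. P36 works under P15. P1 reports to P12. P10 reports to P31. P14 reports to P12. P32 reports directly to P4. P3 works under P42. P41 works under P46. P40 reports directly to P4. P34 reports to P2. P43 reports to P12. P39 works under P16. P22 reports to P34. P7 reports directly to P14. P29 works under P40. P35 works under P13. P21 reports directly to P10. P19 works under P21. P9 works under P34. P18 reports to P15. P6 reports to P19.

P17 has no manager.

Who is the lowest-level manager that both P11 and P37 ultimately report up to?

P24

P11's chain of managers is P16, P30, P24, P17. P37's chain of managers is P25, P20, P13, P24, P17. The first manager that appears in both chains is P24.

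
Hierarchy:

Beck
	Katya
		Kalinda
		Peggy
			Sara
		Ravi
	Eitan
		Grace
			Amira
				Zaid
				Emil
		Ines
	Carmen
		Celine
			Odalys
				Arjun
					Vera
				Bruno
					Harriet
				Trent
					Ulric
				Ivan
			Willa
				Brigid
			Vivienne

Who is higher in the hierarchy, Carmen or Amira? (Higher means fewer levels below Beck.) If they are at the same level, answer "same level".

Carmen is 1 level below Beck; Amira is 3. Carmen is higher.

Carmen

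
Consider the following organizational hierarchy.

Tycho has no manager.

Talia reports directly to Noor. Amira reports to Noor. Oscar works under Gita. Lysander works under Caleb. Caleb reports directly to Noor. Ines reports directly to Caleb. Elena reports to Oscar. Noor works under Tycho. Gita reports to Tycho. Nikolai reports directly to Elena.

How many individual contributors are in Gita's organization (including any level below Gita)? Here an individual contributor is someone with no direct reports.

1

The only person in Gita's organization with no one reporting to them is Nikolai. That is 1.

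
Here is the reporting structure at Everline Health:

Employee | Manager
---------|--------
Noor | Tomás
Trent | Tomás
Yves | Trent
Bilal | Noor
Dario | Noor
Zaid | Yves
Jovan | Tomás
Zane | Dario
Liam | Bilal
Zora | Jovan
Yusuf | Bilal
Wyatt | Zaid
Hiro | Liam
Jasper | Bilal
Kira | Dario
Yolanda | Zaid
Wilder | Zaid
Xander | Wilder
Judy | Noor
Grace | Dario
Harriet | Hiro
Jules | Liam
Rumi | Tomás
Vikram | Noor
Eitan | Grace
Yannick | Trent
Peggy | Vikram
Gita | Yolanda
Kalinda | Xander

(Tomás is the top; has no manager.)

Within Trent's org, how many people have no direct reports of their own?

The people in Trent's organization with no one reporting to them are Yannick, Kalinda, Gita, Wyatt. That is 4.

4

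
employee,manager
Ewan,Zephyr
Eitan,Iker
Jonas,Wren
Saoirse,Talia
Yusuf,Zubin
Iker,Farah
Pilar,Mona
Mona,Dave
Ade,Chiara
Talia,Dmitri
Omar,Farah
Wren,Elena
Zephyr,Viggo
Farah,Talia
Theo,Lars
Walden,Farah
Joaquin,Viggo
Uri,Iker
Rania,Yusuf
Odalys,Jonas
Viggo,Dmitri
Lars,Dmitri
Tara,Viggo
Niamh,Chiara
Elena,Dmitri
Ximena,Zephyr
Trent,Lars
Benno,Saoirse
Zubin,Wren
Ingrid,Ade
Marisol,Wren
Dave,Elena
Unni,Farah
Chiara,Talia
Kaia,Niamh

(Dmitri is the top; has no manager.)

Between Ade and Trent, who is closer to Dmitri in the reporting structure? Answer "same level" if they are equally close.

Ade is 3 levels below Dmitri; Trent is 2. Trent is higher.

Trent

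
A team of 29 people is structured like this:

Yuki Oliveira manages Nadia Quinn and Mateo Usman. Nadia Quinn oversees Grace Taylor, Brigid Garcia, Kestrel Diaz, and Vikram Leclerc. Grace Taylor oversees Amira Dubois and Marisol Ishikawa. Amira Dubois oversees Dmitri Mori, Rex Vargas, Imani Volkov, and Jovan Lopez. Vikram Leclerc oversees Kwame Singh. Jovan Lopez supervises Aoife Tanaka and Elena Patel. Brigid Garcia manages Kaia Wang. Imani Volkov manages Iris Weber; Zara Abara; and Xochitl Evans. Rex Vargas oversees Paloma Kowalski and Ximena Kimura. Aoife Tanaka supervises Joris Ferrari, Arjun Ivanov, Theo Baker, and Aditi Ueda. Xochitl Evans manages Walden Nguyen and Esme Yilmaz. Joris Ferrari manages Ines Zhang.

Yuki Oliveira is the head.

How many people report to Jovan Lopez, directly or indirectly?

Jovan Lopez directly manages Aoife Tanaka, Elena Patel. Under Aoife Tanaka: Theo Baker, Joris Ferrari, Ines Zhang, Arjun Ivanov, Aditi Ueda (5). Elena Patel has no reports. So Jovan Lopez's organization is 2 direct reports plus everyone under them: 6 + 1 = 7.

7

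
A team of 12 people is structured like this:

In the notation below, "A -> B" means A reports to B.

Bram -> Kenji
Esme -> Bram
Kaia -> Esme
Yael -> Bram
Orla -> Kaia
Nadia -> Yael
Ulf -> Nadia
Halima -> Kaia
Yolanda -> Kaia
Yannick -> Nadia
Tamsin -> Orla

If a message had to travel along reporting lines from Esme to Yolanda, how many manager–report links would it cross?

2

Yolanda is in Esme's organization: the chain from Yolanda up to Esme is Yolanda → Kaia → Esme, which is 2 links.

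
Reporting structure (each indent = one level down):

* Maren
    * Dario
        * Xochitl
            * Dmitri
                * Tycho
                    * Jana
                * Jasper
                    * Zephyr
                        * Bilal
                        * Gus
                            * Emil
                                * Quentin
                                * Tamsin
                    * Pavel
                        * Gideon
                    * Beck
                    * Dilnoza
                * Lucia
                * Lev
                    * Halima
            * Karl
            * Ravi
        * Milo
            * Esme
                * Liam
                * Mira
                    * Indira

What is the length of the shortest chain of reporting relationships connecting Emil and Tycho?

Emil is 4 levels below Dmitri, and Tycho is 1 level below Dmitri (their lowest common manager). The shortest path runs up from Emil to Dmitri and back down to Tycho: 4 + 1 = 5 links.

5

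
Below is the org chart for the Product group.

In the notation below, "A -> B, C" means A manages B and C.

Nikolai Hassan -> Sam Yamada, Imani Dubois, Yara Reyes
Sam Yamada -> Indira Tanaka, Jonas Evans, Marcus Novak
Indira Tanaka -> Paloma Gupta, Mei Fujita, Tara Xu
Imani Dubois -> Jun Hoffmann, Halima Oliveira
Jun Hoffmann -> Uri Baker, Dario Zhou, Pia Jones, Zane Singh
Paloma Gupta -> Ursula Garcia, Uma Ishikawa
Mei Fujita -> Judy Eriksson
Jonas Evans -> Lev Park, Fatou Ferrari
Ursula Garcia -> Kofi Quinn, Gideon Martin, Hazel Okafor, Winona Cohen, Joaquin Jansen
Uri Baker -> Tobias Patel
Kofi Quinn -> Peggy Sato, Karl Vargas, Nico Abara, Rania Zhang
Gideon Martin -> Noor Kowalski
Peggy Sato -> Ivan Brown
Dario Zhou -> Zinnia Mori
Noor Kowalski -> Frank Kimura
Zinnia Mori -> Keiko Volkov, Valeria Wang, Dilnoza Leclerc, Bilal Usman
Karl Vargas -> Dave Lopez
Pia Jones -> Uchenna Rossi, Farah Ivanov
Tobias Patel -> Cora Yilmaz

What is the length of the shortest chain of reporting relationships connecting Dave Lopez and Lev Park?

Dave Lopez is 6 levels below Sam Yamada, and Lev Park is 2 levels below Sam Yamada (their lowest common manager). The shortest path runs up from Dave Lopez to Sam Yamada and back down to Lev Park: 6 + 2 = 8 links.

8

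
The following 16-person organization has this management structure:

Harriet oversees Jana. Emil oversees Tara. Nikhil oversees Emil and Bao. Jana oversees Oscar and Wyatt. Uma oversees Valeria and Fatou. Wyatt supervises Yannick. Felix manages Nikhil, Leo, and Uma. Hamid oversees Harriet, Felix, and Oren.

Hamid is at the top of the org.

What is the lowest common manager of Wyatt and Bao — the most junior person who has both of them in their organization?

Hamid

Wyatt's chain of managers is Jana, Harriet, Hamid. Bao's chain of managers is Nikhil, Felix, Hamid. The first manager that appears in both chains is Hamid.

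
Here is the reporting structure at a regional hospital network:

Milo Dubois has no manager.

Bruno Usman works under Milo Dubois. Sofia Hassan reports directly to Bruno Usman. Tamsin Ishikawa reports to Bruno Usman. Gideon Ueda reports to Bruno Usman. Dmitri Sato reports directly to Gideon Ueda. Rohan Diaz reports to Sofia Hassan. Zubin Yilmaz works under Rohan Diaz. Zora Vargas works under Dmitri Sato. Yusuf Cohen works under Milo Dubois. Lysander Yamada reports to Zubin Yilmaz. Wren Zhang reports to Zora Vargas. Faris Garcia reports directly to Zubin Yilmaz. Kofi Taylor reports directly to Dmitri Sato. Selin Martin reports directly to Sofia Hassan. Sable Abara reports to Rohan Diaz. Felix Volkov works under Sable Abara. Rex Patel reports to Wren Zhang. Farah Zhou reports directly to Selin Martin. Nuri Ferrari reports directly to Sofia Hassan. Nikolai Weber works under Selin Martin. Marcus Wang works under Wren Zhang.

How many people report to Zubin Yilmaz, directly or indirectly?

2

Zubin Yilmaz directly manages Lysander Yamada, Faris Garcia. Lysander Yamada has no reports. Faris Garcia has no reports. So Zubin Yilmaz's organization is 2 direct reports plus everyone under them: 1 + 1 = 2.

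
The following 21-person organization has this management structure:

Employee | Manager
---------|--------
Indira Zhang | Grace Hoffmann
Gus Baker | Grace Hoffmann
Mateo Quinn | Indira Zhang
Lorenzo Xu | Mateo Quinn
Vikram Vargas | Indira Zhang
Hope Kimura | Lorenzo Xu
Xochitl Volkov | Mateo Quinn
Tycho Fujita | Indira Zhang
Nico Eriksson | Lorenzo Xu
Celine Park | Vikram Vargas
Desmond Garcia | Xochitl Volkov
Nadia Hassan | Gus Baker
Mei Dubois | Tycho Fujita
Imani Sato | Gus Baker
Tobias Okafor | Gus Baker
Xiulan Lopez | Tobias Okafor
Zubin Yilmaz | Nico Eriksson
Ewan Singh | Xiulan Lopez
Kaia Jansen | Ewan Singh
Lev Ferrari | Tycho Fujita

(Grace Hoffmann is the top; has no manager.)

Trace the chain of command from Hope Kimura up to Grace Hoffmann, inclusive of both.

Hope Kimura -> Lorenzo Xu -> Mateo Quinn -> Indira Zhang -> Grace Hoffmann

Hope Kimura reports to Lorenzo Xu. Lorenzo Xu reports to Mateo Quinn. Mateo Quinn reports to Indira Zhang. Indira Zhang reports to Grace Hoffmann. Grace Hoffmann is at the top.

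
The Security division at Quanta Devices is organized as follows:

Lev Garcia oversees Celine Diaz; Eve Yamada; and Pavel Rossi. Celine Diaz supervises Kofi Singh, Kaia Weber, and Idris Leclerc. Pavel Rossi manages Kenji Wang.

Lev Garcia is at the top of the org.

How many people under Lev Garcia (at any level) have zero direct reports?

5

The people in Lev Garcia's organization with no one reporting to them are Kenji Wang, Eve Yamada, Kofi Singh, Idris Leclerc, Kaia Weber. That is 5.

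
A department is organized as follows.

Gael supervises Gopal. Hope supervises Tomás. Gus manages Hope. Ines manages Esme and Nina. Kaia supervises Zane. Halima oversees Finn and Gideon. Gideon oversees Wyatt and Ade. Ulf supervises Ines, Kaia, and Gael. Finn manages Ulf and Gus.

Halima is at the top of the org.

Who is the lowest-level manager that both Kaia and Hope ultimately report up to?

Finn

Kaia's chain of managers is Ulf, Finn, Halima. Hope's chain of managers is Gus, Finn, Halima. The first manager that appears in both chains is Finn.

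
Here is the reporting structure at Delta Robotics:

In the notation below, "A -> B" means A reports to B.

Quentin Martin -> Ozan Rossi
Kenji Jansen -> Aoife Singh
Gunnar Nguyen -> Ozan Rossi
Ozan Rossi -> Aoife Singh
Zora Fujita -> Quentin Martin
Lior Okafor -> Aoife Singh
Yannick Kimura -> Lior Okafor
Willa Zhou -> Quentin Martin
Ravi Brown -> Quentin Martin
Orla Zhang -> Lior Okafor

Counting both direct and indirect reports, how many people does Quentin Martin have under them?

3

Quentin Martin directly manages Willa Zhou, Zora Fujita, Ravi Brown. Willa Zhou has no reports. Zora Fujita has no reports. Ravi Brown has no reports. So Quentin Martin's organization is 3 direct reports plus everyone under them: 1 + 1 + 1 = 3.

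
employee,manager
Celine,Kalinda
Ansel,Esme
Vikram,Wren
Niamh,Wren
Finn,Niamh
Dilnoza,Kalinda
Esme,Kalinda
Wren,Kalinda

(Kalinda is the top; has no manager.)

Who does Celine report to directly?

Celine reports directly to Kalinda.

Kalinda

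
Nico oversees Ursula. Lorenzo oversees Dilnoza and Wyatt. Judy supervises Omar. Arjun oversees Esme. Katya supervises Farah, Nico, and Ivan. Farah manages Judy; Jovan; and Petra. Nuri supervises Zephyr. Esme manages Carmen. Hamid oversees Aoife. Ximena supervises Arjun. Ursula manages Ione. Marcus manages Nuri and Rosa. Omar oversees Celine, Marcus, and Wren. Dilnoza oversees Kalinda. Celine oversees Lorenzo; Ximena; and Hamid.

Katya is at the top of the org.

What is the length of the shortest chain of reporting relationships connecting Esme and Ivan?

Esme is 7 levels below Katya, and Ivan is 1 level below Katya (their lowest common manager). The shortest path runs up from Esme to Katya and back down to Ivan: 7 + 1 = 8 links.

8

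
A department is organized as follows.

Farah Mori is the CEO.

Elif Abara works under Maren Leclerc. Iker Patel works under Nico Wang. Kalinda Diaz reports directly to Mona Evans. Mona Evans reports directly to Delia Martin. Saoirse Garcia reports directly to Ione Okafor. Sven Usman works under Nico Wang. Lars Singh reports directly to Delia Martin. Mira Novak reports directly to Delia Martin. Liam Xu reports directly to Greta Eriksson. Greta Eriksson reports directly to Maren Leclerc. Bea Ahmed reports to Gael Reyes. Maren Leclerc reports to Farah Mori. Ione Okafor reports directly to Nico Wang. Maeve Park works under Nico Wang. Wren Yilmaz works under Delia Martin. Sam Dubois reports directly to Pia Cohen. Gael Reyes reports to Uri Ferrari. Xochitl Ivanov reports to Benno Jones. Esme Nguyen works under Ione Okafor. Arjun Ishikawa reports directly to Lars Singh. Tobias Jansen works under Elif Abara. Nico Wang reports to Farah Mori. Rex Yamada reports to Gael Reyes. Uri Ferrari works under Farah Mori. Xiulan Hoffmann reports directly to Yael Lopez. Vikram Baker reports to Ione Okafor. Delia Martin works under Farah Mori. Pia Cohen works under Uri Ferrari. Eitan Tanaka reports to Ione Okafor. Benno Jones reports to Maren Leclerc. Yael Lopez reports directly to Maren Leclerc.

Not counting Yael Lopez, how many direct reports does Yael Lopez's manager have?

3

Yael Lopez reports to Maren Leclerc. Maren Leclerc's other direct reports are Elif Abara, Benno Jones, Greta Eriksson — 3 peers.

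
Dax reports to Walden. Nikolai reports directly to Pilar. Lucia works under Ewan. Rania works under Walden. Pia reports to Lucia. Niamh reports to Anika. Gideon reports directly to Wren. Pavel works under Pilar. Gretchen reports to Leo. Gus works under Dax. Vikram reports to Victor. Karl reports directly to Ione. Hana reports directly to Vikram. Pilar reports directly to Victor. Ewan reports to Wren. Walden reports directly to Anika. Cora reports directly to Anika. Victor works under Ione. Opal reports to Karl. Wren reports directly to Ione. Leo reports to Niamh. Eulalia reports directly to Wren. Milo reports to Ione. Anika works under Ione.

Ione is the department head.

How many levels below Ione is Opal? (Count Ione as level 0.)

Chain from Opal up to Ione: Opal → Karl → Ione. That is 2 steps up, so Opal is 2 levels below Ione.

2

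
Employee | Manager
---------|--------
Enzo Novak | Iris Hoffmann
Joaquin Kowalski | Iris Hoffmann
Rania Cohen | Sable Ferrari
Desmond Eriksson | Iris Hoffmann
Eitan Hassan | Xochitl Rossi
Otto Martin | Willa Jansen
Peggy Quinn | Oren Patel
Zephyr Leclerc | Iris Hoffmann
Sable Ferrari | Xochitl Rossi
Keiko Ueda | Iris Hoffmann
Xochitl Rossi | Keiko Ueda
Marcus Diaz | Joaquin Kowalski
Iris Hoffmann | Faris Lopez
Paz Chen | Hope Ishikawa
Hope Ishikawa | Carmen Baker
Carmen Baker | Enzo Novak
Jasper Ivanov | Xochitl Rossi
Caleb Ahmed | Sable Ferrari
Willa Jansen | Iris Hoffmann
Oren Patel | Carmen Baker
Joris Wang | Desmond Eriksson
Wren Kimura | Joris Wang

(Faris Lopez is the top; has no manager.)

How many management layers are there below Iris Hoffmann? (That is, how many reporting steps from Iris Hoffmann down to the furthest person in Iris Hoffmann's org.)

The longest chain under Iris Hoffmann runs Iris Hoffmann → Enzo Novak → Carmen Baker → Oren Patel → Peggy Quinn, which is 4 levels below Iris Hoffmann.

4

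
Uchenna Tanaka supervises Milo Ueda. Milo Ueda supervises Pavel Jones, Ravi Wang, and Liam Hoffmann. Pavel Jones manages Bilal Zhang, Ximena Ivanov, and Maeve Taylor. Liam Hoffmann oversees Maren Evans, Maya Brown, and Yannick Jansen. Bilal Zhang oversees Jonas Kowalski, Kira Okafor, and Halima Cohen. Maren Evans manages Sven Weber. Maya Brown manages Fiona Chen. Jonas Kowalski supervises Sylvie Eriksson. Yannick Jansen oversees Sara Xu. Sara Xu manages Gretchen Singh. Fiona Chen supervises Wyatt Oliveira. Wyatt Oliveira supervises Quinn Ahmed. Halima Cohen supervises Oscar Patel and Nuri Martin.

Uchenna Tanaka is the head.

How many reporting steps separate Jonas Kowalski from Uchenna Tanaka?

4

Chain from Jonas Kowalski up to Uchenna Tanaka: Jonas Kowalski → Bilal Zhang → Pavel Jones → Milo Ueda → Uchenna Tanaka. That is 4 steps up, so Jonas Kowalski is 4 levels below Uchenna Tanaka.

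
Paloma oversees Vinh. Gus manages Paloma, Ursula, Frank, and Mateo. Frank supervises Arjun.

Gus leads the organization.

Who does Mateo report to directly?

Mateo reports directly to Gus.

Gus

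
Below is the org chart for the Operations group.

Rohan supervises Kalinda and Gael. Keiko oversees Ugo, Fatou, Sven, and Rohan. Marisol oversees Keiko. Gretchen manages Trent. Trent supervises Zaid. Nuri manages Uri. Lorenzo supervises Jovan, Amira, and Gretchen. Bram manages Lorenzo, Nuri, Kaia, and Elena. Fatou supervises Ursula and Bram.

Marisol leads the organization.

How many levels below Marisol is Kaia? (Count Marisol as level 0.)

Chain from Kaia up to Marisol: Kaia → Bram → Fatou → Keiko → Marisol. That is 4 steps up, so Kaia is 4 levels below Marisol.

4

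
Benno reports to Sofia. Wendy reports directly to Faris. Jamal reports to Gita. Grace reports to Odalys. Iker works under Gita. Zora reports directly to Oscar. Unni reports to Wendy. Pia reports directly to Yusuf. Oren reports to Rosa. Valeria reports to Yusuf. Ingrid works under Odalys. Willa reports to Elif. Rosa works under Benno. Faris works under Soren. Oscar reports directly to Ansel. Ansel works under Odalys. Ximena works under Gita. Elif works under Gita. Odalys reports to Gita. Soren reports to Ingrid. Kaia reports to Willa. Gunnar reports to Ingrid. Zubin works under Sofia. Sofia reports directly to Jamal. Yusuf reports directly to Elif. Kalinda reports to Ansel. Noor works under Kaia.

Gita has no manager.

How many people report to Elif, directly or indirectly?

Elif directly manages Willa, Yusuf. Under Willa: Kaia, Noor (2). Under Yusuf: Valeria, Pia (2). So Elif's organization is 2 direct reports plus everyone under them: 3 + 3 = 6.

6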